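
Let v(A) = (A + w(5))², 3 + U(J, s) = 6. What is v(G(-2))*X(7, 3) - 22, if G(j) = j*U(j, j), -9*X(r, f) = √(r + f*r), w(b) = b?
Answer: -22 - 2*√7/9 ≈ -22.588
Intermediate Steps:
X(r, f) = -√(r + f*r)/9
U(J, s) = 3 (U(J, s) = -3 + 6 = 3)
G(j) = 3*j (G(j) = j*3 = 3*j)
v(A) = (5 + A)² (v(A) = (A + 5)² = (5 + A)²)
v(G(-2))*X(7, 3) - 22 = (5 + 3*(-2))²*(-√7*√(1 + 3)/9) - 22 = (5 - 6)²*(-2*√7/9) - 22 = (-1)²*(-2*√7/9) - 22 = 1*(-2*√7/9) - 22 = -2*√7/9 - 22 = -22 - 2*√7/9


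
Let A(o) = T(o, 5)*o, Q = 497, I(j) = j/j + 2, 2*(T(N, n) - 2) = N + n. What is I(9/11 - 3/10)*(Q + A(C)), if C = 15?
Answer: 2031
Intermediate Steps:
T(N, n) = 2 + N/2 + n/2 (T(N, n) = 2 + (N + n)/2 = 2 + (N/2 + n/2) = 2 + N/2 + n/2)
I(j) = 3 (I(j) = 1 + 2 = 3)
A(o) = o*(9/2 + o/2) (A(o) = (2 + o/2 + (½)*5)*o = (2 + o/2 + 5/2)*o = (9/2 + o/2)*o = o*(9/2 + o/2))
I(9/11 - 3/10)*(Q + A(C)) = 3*(497 + (½)*15*(9 + 15)) = 3*(497 + (½)*15*24) = 3*(497 + 180) = 3*677 = 2031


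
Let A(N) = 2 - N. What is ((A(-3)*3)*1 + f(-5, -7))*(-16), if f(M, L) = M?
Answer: -160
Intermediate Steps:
((A(-3)*3)*1 + f(-5, -7))*(-16) = (((2 - 1*(-3))*3)*1 - 5)*(-16) = (((2 + 3)*3)*1 - 5)*(-16) = ((5*3)*1 - 5)*(-16) = (15*1 - 5)*(-16) = (15 - 5)*(-16) = 10*(-16) = -160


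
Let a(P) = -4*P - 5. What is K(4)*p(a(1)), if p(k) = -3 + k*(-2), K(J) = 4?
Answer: 60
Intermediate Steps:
a(P) = -5 - 4*P
p(k) = -3 - 2*k
K(4)*p(a(1)) = 4*(-3 - 2*(-5 - 4*1)) = 4*(-3 - 2*(-5 - 4)) = 4*(-3 - 2*(-9)) = 4*(-3 + 18) = 4*15 = 60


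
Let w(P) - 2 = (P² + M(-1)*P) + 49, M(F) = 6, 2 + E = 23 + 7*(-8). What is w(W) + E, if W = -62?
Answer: 3488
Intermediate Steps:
E = -35 (E = -2 + (23 + 7*(-8)) = -2 + (23 - 56) = -2 - 33 = -35)
w(P) = 51 + P² + 6*P (w(P) = 2 + ((P² + 6*P) + 49) = 2 + (49 + P² + 6*P) = 51 + P² + 6*P)
w(W) + E = (51 + (-62)² + 6*(-62)) - 35 = (51 + 3844 - 372) - 35 = 3523 - 35 = 3488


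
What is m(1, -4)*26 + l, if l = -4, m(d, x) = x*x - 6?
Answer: 256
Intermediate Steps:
m(d, x) = -6 + x² (m(d, x) = x² - 6 = -6 + x²)
m(1, -4)*26 + l = (-6 + (-4)²)*26 - 4 = (-6 + 16)*26 - 4 = 10*26 - 4 = 260 - 4 = 256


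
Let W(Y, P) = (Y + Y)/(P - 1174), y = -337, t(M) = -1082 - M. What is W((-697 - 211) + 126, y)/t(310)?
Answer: -391/525828 ≈ -0.00074359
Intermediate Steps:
W(Y, P) = 2*Y/(-1174 + P) (W(Y, P) = (2*Y)/(-1174 + P) = 2*Y/(-1174 + P))
W((-697 - 211) + 126, y)/t(310) = (2*((-697 - 211) + 126)/(-1174 - 337))/(-1082 - 1*310) = (2*(-908 + 126)/(-1511))/(-1082 - 310) = (2*(-782)*(-1/1511))/(-1392) = (1564/1511)*(-1/1392) = -391/525828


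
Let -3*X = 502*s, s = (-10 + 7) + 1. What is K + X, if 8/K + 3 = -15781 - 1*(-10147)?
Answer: 628836/1879 ≈ 334.67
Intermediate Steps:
s = -2 (s = -3 + 1 = -2)
X = 1004/3 (X = -502*(-2)/3 = -⅓*(-1004) = 1004/3 ≈ 334.67)
K = -8/5637 (K = 8/(-3 + (-15781 - 1*(-10147))) = 8/(-3 + (-15781 + 10147)) = 8/(-3 - 5634) = 8/(-5637) = 8*(-1/5637) = -8/5637 ≈ -0.0014192)
K + X = -8/5637 + 1004/3 = 628836/1879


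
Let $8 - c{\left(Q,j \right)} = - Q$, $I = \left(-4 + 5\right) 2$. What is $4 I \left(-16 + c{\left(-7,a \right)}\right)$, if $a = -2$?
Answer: $-120$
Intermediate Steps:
$I = 2$ ($I = 1 \cdot 2 = 2$)
$c{\left(Q,j \right)} = 8 + Q$ ($c{\left(Q,j \right)} = 8 - - Q = 8 + Q$)
$4 I \left(-16 + c{\left(-7,a \right)}\right) = 4 \cdot 2 \left(-16 + \left(8 - 7\right)\right) = 8 \left(-16 + 1\right) = 8 \left(-15\right) = -120$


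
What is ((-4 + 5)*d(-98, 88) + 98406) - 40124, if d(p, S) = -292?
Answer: 57990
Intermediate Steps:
((-4 + 5)*d(-98, 88) + 98406) - 40124 = ((-4 + 5)*(-292) + 98406) - 40124 = (1*(-292) + 98406) - 40124 = (-292 + 98406) - 40124 = 98114 - 40124 = 57990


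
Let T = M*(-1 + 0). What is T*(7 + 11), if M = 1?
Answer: -18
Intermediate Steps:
T = -1 (T = 1*(-1 + 0) = 1*(-1) = -1)
T*(7 + 11) = -(7 + 11) = -1*18 = -18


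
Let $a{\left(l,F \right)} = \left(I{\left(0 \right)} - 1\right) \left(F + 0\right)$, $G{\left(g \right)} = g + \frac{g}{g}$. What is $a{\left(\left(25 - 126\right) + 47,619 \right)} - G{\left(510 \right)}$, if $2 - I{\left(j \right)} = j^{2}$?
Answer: $108$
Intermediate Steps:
$I{\left(j \right)} = 2 - j^{2}$
$G{\left(g \right)} = 1 + g$ ($G{\left(g \right)} = g + 1 = 1 + g$)
$a{\left(l,F \right)} = F$ ($a{\left(l,F \right)} = \left(\left(2 - 0^{2}\right) - 1\right) \left(F + 0\right) = \left(\left(2 - 0\right) - 1\right) F = \left(\left(2 + 0\right) - 1\right) F = \left(2 - 1\right) F = 1 F = F$)
$a{\left(\left(25 - 126\right) + 47,619 \right)} - G{\left(510 \right)} = 619 - \left(1 + 510\right) = 619 - 511 = 108$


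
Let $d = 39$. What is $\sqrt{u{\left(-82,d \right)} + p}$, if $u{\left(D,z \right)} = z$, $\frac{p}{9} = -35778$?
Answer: $i \sqrt{321963} \approx 567.42 i$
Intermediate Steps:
$p = -322002$ ($p = 9 \left(-35778\right) = -322002$)
$\sqrt{u{\left(-82,d \right)} + p} = \sqrt{39 - 322002} = \sqrt{-321963} = i \sqrt{321963}$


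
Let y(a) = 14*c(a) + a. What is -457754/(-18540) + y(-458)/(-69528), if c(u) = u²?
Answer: -942130517/53710380 ≈ -17.541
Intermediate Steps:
y(a) = a + 14*a² (y(a) = 14*a² + a = a + 14*a²)
-457754/(-18540) + y(-458)/(-69528) = -457754/(-18540) - 458*(1 + 14*(-458))/(-69528) = -457754*(-1/18540) - 458*(1 - 6412)*(-1/69528) = 228877/9270 - 458*(-6411)*(-1/69528) = 228877/9270 + 2936238*(-1/69528) = 228877/9270 - 489373/11588 = -942130517/53710380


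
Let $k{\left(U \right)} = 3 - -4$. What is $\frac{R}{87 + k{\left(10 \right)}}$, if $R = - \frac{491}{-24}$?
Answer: $\frac{491}{2256} \approx 0.21764$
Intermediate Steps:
$k{\left(U \right)} = 7$ ($k{\left(U \right)} = 3 + 4 = 7$)
$R = \frac{491}{24}$ ($R = \left(-491\right) \left(- \frac{1}{24}\right) = \frac{491}{24} \approx 20.458$)
$\frac{R}{87 + k{\left(10 \right)}} = \frac{491}{24 \left(87 + 7\right)} = \frac{491}{24 \cdot 94} = \frac{491}{24} \cdot \frac{1}{94} = \frac{491}{2256}$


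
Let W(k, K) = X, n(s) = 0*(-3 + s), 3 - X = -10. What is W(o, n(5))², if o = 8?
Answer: 169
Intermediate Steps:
X = 13 (X = 3 - 1*(-10) = 3 + 10 = 13)
n(s) = 0
W(k, K) = 13
W(o, n(5))² = 13² = 169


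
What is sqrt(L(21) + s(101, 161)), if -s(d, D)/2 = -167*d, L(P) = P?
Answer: sqrt(33755) ≈ 183.73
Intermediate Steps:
s(d, D) = 334*d (s(d, D) = -(-334)*d = 334*d)
sqrt(L(21) + s(101, 161)) = sqrt(21 + 334*101) = sqrt(21 + 33734) = sqrt(33755)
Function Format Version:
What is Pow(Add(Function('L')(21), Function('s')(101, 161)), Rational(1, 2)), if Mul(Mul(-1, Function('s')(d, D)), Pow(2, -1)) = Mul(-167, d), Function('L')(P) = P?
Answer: Pow(33755, Rational(1, 2)) ≈ 183.73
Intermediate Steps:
Function('s')(d, D) = Mul(334, d) (Function('s')(d, D) = Mul(-2, Mul(-167, d)) = Mul(334, d))
Pow(Add(Function('L')(21), Function('s')(101, 161)), Rational(1, 2)) = Pow(Add(21, Mul(334, 101)), Rational(1, 2)) = Pow(Add(21, 33734), Rational(1, 2)) = Pow(33755, Rational(1, 2))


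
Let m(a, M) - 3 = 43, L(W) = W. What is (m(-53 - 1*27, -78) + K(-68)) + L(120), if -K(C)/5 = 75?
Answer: -209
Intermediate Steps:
m(a, M) = 46 (m(a, M) = 3 + 43 = 46)
K(C) = -375 (K(C) = -5*75 = -375)
(m(-53 - 1*27, -78) + K(-68)) + L(120) = (46 - 375) + 120 = -329 + 120 = -209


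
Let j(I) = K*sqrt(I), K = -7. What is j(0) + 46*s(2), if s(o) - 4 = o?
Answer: 276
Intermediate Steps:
j(I) = -7*sqrt(I)
s(o) = 4 + o
j(0) + 46*s(2) = -7*sqrt(0) + 46*(4 + 2) = -7*0 + 46*6 = 0 + 276 = 276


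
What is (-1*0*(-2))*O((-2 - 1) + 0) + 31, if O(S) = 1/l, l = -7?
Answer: 31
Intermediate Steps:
O(S) = -1/7 (O(S) = 1/(-7) = -1/7)
(-1*0*(-2))*O((-2 - 1) + 0) + 31 = (-1*0*(-2))*(-1/7) + 31 = (0*(-2))*(-1/7) + 31 = 0*(-1/7) + 31 = 0 + 31 = 31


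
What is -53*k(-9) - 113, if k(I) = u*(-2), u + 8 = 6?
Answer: -325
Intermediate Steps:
u = -2 (u = -8 + 6 = -2)
k(I) = 4 (k(I) = -2*(-2) = 4)
-53*k(-9) - 113 = -53*4 - 113 = -212 - 113 = -325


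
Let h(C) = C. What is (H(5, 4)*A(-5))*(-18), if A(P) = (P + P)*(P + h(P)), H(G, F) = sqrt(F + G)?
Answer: -5400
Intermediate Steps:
A(P) = 4*P**2 (A(P) = (P + P)*(P + P) = (2*P)*(2*P) = 4*P**2)
(H(5, 4)*A(-5))*(-18) = (sqrt(4 + 5)*(4*(-5)**2))*(-18) = (sqrt(9)*(4*25))*(-18) = (3*100)*(-18) = 300*(-18) = -5400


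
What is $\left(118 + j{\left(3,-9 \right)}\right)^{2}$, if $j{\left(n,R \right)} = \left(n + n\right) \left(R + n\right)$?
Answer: $6724$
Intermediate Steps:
$j{\left(n,R \right)} = 2 n \left(R + n\right)$
$\left(118 + j{\left(3,-9 \right)}\right)^{2} = \left(118 + 2 \cdot 3 \left(-9 + 3\right)\right)^{2} = \left(118 + 2 \cdot 3 \left(-6\right)\right)^{2} = \left(118 - 36\right)^{2} = 82^{2} = 6724$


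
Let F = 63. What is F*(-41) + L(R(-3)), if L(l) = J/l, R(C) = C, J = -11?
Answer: -7738/3 ≈ -2579.3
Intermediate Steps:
L(l) = -11/l
F*(-41) + L(R(-3)) = 63*(-41) - 11/(-3) = -2583 - 11*(-1/3) = -2583 + 11/3 = -7738/3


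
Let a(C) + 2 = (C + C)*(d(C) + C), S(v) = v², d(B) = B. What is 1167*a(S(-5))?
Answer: 2915166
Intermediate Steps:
a(C) = -2 + 4*C² (a(C) = -2 + (C + C)*(C + C) = -2 + (2*C)*(2*C) = -2 + 4*C²)
1167*a(S(-5)) = 1167*(-2 + 4*((-5)²)²) = 1167*(-2 + 4*25²) = 1167*(-2 + 4*625) = 1167*(-2 + 2500) = 1167*2498 = 2915166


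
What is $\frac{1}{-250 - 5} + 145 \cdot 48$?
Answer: $\frac{1774799}{255} \approx 6960.0$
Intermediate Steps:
$\frac{1}{-250 - 5} + 145 \cdot 48 = \frac{1}{-255} + 6960 = - \frac{1}{255} + 6960 = \frac{1774799}{255}$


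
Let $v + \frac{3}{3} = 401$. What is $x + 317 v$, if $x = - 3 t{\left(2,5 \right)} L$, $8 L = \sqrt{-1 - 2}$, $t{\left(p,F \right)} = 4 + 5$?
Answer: $126800 - \frac{27 i \sqrt{3}}{8} \approx 1.268 \cdot 10^{5} - 5.8457 i$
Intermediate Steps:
$v = 400$ ($v = -1 + 401 = 400$)
$t{\left(p,F \right)} = 9$
$L = \frac{i \sqrt{3}}{8}$ ($L = \frac{\sqrt{-1 - 2}}{8} = \frac{\sqrt{-3}}{8} = \frac{i \sqrt{3}}{8} \approx 0.21651 i$)
$x = - \frac{27 i \sqrt{3}}{8}$ ($x = \left(-3\right) 9 \frac{i \sqrt{3}}{8} = - 27 \frac{i \sqrt{3}}{8} = - \frac{27 i \sqrt{3}}{8} \approx - 5.8457 i$)
$x + 317 v = - \frac{27 i \sqrt{3}}{8} + 317 \cdot 400 = - \frac{27 i \sqrt{3}}{8} + 126800 = 126800 - \frac{27 i \sqrt{3}}{8}$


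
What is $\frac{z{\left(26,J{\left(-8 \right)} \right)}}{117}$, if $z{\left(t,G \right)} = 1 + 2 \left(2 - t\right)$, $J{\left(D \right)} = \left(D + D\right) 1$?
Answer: $- \frac{47}{117} \approx -0.40171$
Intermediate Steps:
$J{\left(D \right)} = 2 D$ ($J{\left(D \right)} = 2 D 1 = 2 D$)
$z{\left(t,G \right)} = 5 - 2 t$ ($z{\left(t,G \right)} = 1 - \left(-4 + 2 t\right) = 5 - 2 t$)
$\frac{z{\left(26,J{\left(-8 \right)} \right)}}{117} = \frac{5 - 52}{117} = \left(5 - 52\right) \frac{1}{117} = \left(-47\right) \frac{1}{117} = - \frac{47}{117}$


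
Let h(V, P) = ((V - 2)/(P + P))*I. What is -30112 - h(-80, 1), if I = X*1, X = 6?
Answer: -29866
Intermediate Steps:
I = 6 (I = 6*1 = 6)
h(V, P) = 3*(-2 + V)/P (h(V, P) = ((V - 2)/(P + P))*6 = ((-2 + V)/((2*P)))*6 = ((-2 + V)*(1/(2*P)))*6 = ((-2 + V)/(2*P))*6 = 3*(-2 + V)/P)
-30112 - h(-80, 1) = -30112 - 3*(-2 - 80)/1 = -30112 - 3*(-82) = -30112 - 1*(-246) = -30112 + 246 = -29866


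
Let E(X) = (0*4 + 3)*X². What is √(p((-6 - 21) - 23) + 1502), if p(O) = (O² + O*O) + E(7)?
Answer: √6649 ≈ 81.541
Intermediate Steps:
E(X) = 3*X² (E(X) = (0 + 3)*X² = 3*X²)
p(O) = 147 + 2*O² (p(O) = (O² + O*O) + 3*7² = (O² + O²) + 3*49 = 2*O² + 147 = 147 + 2*O²)
√(p((-6 - 21) - 23) + 1502) = √((147 + 2*((-6 - 21) - 23)²) + 1502) = √((147 + 2*(-27 - 23)²) + 1502) = √((147 + 2*(-50)²) + 1502) = √((147 + 2*2500) + 1502) = √((147 + 5000) + 1502) = √(5147 + 1502) = √6649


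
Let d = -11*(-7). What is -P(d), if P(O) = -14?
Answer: 14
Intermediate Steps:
d = 77
-P(d) = -1*(-14) = 14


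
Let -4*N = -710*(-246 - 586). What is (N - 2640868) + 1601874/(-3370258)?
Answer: -4699063903629/1685129 ≈ -2.7885e+6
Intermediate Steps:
N = -147680 (N = -(-355)*(-246 - 586)/2 = -(-355)*(-832)/2 = -¼*590720 = -147680)
(N - 2640868) + 1601874/(-3370258) = (-147680 - 2640868) + 1601874/(-3370258) = -2788548 + 1601874*(-1/3370258) = -2788548 - 800937/1685129 = -4699063903629/1685129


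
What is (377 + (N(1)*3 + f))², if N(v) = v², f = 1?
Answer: 145161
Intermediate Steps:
(377 + (N(1)*3 + f))² = (377 + (1²*3 + 1))² = (377 + (1*3 + 1))² = (377 + (3 + 1))² = (377 + 4)² = 381² = 145161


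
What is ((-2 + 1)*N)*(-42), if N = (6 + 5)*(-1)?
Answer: -462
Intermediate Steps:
N = -11 (N = 11*(-1) = -11)
((-2 + 1)*N)*(-42) = ((-2 + 1)*(-11))*(-42) = -1*(-11)*(-42) = 11*(-42) = -462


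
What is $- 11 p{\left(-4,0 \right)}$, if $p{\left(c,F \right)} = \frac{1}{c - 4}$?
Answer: $\frac{11}{8} \approx 1.375$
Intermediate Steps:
$p{\left(c,F \right)} = \frac{1}{-4 + c}$
$- 11 p{\left(-4,0 \right)} = - \frac{11}{-4 - 4} = - \frac{11}{-8} = \left(-11\right) \left(- \frac{1}{8}\right) = \frac{11}{8}$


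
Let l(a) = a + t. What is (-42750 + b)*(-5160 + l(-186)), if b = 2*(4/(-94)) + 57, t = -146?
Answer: 11020109900/47 ≈ 2.3447e+8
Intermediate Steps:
b = 2675/47 (b = 2*(4*(-1/94)) + 57 = 2*(-2/47) + 57 = -4/47 + 57 = 2675/47 ≈ 56.915)
l(a) = -146 + a (l(a) = a - 146 = -146 + a)
(-42750 + b)*(-5160 + l(-186)) = (-42750 + 2675/47)*(-5160 + (-146 - 186)) = -2006575*(-5160 - 332)/47 = -2006575/47*(-5492) = 11020109900/47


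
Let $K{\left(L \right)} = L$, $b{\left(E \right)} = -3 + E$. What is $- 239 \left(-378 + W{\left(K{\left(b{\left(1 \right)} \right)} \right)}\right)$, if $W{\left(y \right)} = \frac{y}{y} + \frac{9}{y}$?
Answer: $\frac{182357}{2} \approx 91179.0$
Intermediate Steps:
$W{\left(y \right)} = 1 + \frac{9}{y}$
$- 239 \left(-378 + W{\left(K{\left(b{\left(1 \right)} \right)} \right)}\right) = - 239 \left(-378 + \frac{9 + \left(-3 + 1\right)}{-3 + 1}\right) = - 239 \left(-378 + \frac{9 - 2}{-2}\right) = - 239 \left(-378 - \frac{7}{2}\right) = \left(-239\right) \left(- \frac{763}{2}\right) = \frac{182357}{2}$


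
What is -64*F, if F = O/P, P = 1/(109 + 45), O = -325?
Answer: 3203200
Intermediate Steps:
P = 1/154 ≈ 0.0064935
F = -50050 (F = -325/1/154 = -325*154 = -50050)
-64*F = -64*(-50050) = 3203200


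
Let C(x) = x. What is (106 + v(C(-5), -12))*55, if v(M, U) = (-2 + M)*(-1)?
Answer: 6215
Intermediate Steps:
v(M, U) = 2 - M
(106 + v(C(-5), -12))*55 = (106 + (2 - 1*(-5)))*55 = (106 + (2 + 5))*55 = (106 + 7)*55 = 113*55 = 6215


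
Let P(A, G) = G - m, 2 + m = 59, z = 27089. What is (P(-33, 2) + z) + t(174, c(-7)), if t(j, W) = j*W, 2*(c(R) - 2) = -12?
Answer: 26338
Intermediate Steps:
c(R) = -4 (c(R) = 2 + (½)*(-12) = 2 - 6 = -4)
m = 57 (m = -2 + 59 = 57)
t(j, W) = W*j
P(A, G) = -57 + G (P(A, G) = G - 1*57 = G - 57 = -57 + G)
(P(-33, 2) + z) + t(174, c(-7)) = ((-57 + 2) + 27089) - 4*174 = (-55 + 27089) - 696 = 27034 - 696 = 26338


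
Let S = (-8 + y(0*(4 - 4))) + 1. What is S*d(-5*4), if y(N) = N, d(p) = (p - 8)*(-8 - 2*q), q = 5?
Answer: -3528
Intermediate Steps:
d(p) = 144 - 18*p (d(p) = (p - 8)*(-8 - 2*5) = (-8 + p)*(-8 - 10) = (-8 + p)*(-18) = 144 - 18*p)
S = -7 (S = (-8 + 0*(4 - 4)) + 1 = (-8 + 0*0) + 1 = (-8 + 0) + 1 = -8 + 1 = -7)
S*d(-5*4) = -7*(144 - (-90)*4) = -7*(144 - 18*(-20)) = -7*(144 + 360) = -7*504 = -3528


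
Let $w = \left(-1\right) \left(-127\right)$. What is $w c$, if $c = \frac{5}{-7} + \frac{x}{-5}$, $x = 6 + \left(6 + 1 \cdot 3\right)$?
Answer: $- \frac{3302}{7} \approx -471.71$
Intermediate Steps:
$x = 15$ ($x = 6 + \left(6 + 3\right) = 6 + 9 = 15$)
$c = - \frac{26}{7}$ ($c = \frac{5}{-7} + \frac{15}{-5} = 5 \left(- \frac{1}{7}\right) + 15 \left(- \frac{1}{5}\right) = - \frac{5}{7} - 3 = - \frac{26}{7} \approx -3.7143$)
$w = 127$
$w c = 127 \left(- \frac{26}{7}\right) = - \frac{3302}{7}$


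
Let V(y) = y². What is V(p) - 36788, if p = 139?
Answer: -17467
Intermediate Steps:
V(p) - 36788 = 139² - 36788 = 19321 - 36788 = -17467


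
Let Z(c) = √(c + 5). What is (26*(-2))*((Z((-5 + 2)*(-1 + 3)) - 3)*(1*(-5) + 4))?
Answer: -156 + 52*I ≈ -156.0 + 52.0*I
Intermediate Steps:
Z(c) = √(5 + c)
(26*(-2))*((Z((-5 + 2)*(-1 + 3)) - 3)*(1*(-5) + 4)) = (26*(-2))*((√(5 + (-5 + 2)*(-1 + 3)) - 3)*(1*(-5) + 4)) = -52*(√(5 - 3*2) - 3)*(-5 + 4) = -52*(√(5 - 6) - 3)*(-1) = -52*(√(-1) - 3)*(-1) = -52*(I - 3)*(-1) = -52*(-3 + I)*(-1) = -52*(3 - I) = -156 + 52*I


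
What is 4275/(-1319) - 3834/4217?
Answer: -23084721/5562223 ≈ -4.1503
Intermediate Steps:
4275/(-1319) - 3834/4217 = 4275*(-1/1319) - 3834*1/4217 = -4275/1319 - 3834/4217 = -23084721/5562223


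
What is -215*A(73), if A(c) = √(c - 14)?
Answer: -215*√59 ≈ -1651.4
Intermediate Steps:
A(c) = √(-14 + c)
-215*A(73) = -215*√(-14 + 73) = -215*√59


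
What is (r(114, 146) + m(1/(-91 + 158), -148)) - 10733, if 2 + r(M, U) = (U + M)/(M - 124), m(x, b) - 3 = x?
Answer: -720785/67 ≈ -10758.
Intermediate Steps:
m(x, b) = 3 + x
r(M, U) = -2 + (M + U)/(-124 + M) (r(M, U) = -2 + (U + M)/(M - 124) = -2 + (M + U)/(-124 + M))
(r(114, 146) + m(1/(-91 + 158), -148)) - 10733 = ((248 + 146 - 1*114)/(-124 + 114) + (3 + 1/(-91 + 158))) - 10733 = ((248 + 146 - 114)/(-10) + (3 + 1/67)) - 10733 = (-⅒*280 + (3 + 1/67)) - 10733 = (-28 + 202/67) - 10733 = -1674/67 - 10733 = -720785/67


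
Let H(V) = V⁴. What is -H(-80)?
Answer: -40960000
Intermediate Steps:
-H(-80) = -1*(-80)⁴ = -1*40960000 = -40960000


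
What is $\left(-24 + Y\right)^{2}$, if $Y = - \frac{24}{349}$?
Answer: $\frac{70560000}{121801} \approx 579.31$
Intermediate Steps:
$Y = - \frac{24}{349}$ ($Y = \left(-24\right) \frac{1}{349} = - \frac{24}{349} \approx -0.068768$)
$\left(-24 + Y\right)^{2} = \left(-24 - \frac{24}{349}\right)^{2} = \left(- \frac{8400}{349}\right)^{2} = \frac{70560000}{121801}$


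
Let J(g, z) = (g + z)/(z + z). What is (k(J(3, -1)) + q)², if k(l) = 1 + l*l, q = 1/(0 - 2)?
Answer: 9/4 ≈ 2.2500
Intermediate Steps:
J(g, z) = (g + z)/(2*z) (J(g, z) = (g + z)/((2*z)) = (g + z)*(1/(2*z)) = (g + z)/(2*z))
q = -½ (q = 1/(-2) = -½ ≈ -0.50000)
k(l) = 1 + l²
(k(J(3, -1)) + q)² = ((1 + ((½)*(3 - 1)/(-1))²) - ½)² = ((1 + ((½)*(-1)*2)²) - ½)² = ((1 + (-1)²) - ½)² = ((1 + 1) - ½)² = (2 - ½)² = (3/2)² = 9/4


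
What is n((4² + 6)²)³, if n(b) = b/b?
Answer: 1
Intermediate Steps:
n(b) = 1
n((4² + 6)²)³ = 1³ = 1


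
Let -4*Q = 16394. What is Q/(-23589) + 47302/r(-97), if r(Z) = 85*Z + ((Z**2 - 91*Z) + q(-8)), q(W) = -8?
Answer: 34529021/7029522 ≈ 4.9120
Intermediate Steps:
Q = -8197/2 (Q = -1/4*16394 = -8197/2 ≈ -4098.5)
r(Z) = -8 + Z**2 - 6*Z (r(Z) = 85*Z + ((Z**2 - 91*Z) - 8) = 85*Z + (-8 + Z**2 - 91*Z) = -8 + Z**2 - 6*Z)
Q/(-23589) + 47302/r(-97) = -8197/2/(-23589) + 47302/(-8 + (-97)**2 - 6*(-97)) = -8197/2*(-1/23589) + 47302/(-8 + 9409 + 582) = 8197/47178 + 47302/9983 = 8197/47178 + 47302*(1/9983) = 8197/47178 + 706/149 = 34529021/7029522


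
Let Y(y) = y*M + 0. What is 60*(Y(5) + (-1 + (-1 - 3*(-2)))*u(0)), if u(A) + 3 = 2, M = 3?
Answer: 660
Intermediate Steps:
u(A) = -1 (u(A) = -3 + 2 = -1)
Y(y) = 3*y (Y(y) = y*3 + 0 = 3*y + 0 = 3*y)
60*(Y(5) + (-1 + (-1 - 3*(-2)))*u(0)) = 60*(3*5 + (-1 + (-1 - 3*(-2)))*(-1)) = 60*(15 + (-1 + (-1 + 6))*(-1)) = 60*(15 + (-1 + 5)*(-1)) = 60*(15 + 4*(-1)) = 60*(15 - 4) = 60*11 = 660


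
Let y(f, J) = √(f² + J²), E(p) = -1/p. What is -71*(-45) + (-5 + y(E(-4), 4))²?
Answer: 51777/16 - 5*√257/2 ≈ 3196.0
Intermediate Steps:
y(f, J) = √(J² + f²)
-71*(-45) + (-5 + y(E(-4), 4))² = -71*(-45) + (-5 + √(4² + (-1/(-4))²))² = 3195 + (-5 + √(16 + (-1*(-¼))²))² = 3195 + (-5 + √(16 + (¼)²))² = 3195 + (-5 + √(16 + 1/16))² = 3195 + (-5 + √(257/16))² = 3195 + (-5 + √257/4)²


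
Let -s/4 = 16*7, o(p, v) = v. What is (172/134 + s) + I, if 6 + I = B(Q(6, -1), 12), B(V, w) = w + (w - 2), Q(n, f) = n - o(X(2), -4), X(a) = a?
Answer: -28858/67 ≈ -430.72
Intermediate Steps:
Q(n, f) = 4 + n (Q(n, f) = n - 1*(-4) = n + 4 = 4 + n)
s = -448 (s = -64*7 = -4*112 = -448)
B(V, w) = -2 + 2*w (B(V, w) = w + (-2 + w) = -2 + 2*w)
I = 16 (I = -6 + (-2 + 2*12) = -6 + (-2 + 24) = -6 + 22 = 16)
(172/134 + s) + I = (172/134 - 448) + 16 = (172*(1/134) - 448) + 16 = (86/67 - 448) + 16 = -29930/67 + 16 = -28858/67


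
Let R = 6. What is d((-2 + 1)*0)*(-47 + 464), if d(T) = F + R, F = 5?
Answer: 4587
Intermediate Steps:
d(T) = 11 (d(T) = 5 + 6 = 11)
d((-2 + 1)*0)*(-47 + 464) = 11*(-47 + 464) = 11*417 = 4587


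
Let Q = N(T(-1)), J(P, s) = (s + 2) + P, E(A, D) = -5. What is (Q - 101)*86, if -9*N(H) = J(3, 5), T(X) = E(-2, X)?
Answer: -79034/9 ≈ -8781.6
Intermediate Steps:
T(X) = -5
J(P, s) = 2 + P + s (J(P, s) = (2 + s) + P = 2 + P + s)
N(H) = -10/9 (N(H) = -(2 + 3 + 5)/9 = -1/9*10 = -10/9)
Q = -10/9 ≈ -1.1111
(Q - 101)*86 = (-10/9 - 101)*86 = -919/9*86 = -79034/9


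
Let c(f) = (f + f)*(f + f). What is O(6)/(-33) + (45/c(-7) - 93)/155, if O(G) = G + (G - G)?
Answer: -260773/334180 ≈ -0.78034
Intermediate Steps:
c(f) = 4*f**2 (c(f) = (2*f)*(2*f) = 4*f**2)
O(G) = G (O(G) = G + 0 = G)
O(6)/(-33) + (45/c(-7) - 93)/155 = 6/(-33) + (45/((4*(-7)**2)) - 93)/155 = 6*(-1/33) + (45/((4*49)) - 93)*(1/155) = -2/11 + (45/196 - 93)*(1/155) = -2/11 - 18183/196*1/155 = -2/11 - 18183/30380 = -260773/334180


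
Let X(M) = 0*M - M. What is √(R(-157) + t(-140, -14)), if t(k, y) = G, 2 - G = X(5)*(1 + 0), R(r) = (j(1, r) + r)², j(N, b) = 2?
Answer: 4*√1502 ≈ 155.02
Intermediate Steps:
X(M) = -M (X(M) = 0 - M = -M)
R(r) = (2 + r)²
G = 7 (G = 2 - (-1*5)*(1 + 0) = 2 - (-5) = 2 - 1*(-5) = 2 + 5 = 7)
t(k, y) = 7
√(R(-157) + t(-140, -14)) = √((2 - 157)² + 7) = √((-155)² + 7) = √(24025 + 7) = √24032 = 4*√1502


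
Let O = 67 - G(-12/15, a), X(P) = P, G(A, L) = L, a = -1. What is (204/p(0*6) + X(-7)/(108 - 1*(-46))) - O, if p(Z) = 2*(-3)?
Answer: -2245/22 ≈ -102.05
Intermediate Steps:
p(Z) = -6
O = 68 (O = 67 - 1*(-1) = 67 + 1 = 68)
(204/p(0*6) + X(-7)/(108 - 1*(-46))) - O = (204/(-6) - 7/(108 - 1*(-46))) - 1*68 = (204*(-⅙) - 7/(108 + 46)) - 68 = (-34 - 7/154) - 68 = (-34 - 7*1/154) - 68 = (-34 - 1/22) - 68 = -749/22 - 68 = -2245/22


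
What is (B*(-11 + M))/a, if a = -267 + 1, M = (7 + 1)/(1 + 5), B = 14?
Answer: 29/57 ≈ 0.50877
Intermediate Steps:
M = 4/3 (M = 8/6 = 8*(1/6) = 4/3 ≈ 1.3333)
a = -266
(B*(-11 + M))/a = (14*(-11 + 4/3))/(-266) = (14*(-29/3))*(-1/266) = -406/3*(-1/266) = 29/57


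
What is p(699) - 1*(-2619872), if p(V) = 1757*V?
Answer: 3848015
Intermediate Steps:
p(699) - 1*(-2619872) = 1757*699 - 1*(-2619872) = 1228143 + 2619872 = 3848015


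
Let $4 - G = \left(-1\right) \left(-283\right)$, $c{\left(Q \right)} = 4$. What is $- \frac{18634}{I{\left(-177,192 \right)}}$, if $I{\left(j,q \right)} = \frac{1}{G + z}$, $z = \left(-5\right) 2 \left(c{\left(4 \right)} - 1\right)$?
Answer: $5757906$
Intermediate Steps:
$G = -279$ ($G = 4 - \left(-1\right) \left(-283\right) = 4 - 283 = -279$)
$z = -30$ ($z = \left(-5\right) 2 \left(4 - 1\right) = \left(-10\right) 3 = -30$)
$I{\left(j,q \right)} = - \frac{1}{309}$ ($I{\left(j,q \right)} = \frac{1}{-279 - 30} = \frac{1}{-309} = - \frac{1}{309}$)
$- \frac{18634}{I{\left(-177,192 \right)}} = - \frac{18634}{- \frac{1}{309}} = \left(-18634\right) \left(-309\right) = 5757906$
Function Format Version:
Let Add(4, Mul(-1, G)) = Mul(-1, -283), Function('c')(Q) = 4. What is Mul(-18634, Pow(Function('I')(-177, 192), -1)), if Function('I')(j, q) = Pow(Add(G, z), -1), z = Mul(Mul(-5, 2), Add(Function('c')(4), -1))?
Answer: 5757906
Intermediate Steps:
G = -279 (G = Add(4, Mul(-1, Mul(-1, -283))) = Add(4, Mul(-1, 283)) = Add(4, -283) = -279)
z = -30 (z = Mul(Mul(-5, 2), Add(4, -1)) = Mul(-10, 3) = -30)
Function('I')(j, q) = Rational(-1, 309) (Function('I')(j, q) = Pow(Add(-279, -30), -1) = Pow(-309, -1) = Rational(-1, 309))
Mul(-18634, Pow(Function('I')(-177, 192), -1)) = Mul(-18634, Pow(Rational(-1, 309), -1)) = Mul(-18634, -309) = 5757906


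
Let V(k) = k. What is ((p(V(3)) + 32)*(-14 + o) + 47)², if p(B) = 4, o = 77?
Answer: 5359225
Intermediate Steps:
((p(V(3)) + 32)*(-14 + o) + 47)² = ((4 + 32)*(-14 + 77) + 47)² = (36*63 + 47)² = (2268 + 47)² = 2315² = 5359225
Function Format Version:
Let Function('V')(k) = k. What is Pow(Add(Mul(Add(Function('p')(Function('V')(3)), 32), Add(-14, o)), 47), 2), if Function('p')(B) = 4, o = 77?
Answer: 5359225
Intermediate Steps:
Pow(Add(Mul(Add(Function('p')(Function('V')(3)), 32), Add(-14, o)), 47), 2) = Pow(Add(Mul(Add(4, 32), Add(-14, 77)), 47), 2) = Pow(Add(Mul(36, 63), 47), 2) = Pow(Add(2268, 47), 2) = Pow(2315, 2) = 5359225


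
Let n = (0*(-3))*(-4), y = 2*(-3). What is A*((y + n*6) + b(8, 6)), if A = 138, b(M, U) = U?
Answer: 0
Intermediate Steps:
y = -6
n = 0 (n = 0*(-4) = 0)
A*((y + n*6) + b(8, 6)) = 138*((-6 + 0*6) + 6) = 138*((-6 + 0) + 6) = 138*(-6 + 6) = 138*0 = 0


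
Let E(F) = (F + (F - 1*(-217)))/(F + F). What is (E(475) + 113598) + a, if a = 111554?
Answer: 213895567/950 ≈ 2.2515e+5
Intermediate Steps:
E(F) = (217 + 2*F)/(2*F) (E(F) = (F + (F + 217))/((2*F)) = (F + (217 + F))*(1/(2*F)) = (217 + 2*F)*(1/(2*F)) = (217 + 2*F)/(2*F))
(E(475) + 113598) + a = ((217/2 + 475)/475 + 113598) + 111554 = ((1/475)*(1167/2) + 113598) + 111554 = (1167/950 + 113598) + 111554 = 107919267/950 + 111554 = 213895567/950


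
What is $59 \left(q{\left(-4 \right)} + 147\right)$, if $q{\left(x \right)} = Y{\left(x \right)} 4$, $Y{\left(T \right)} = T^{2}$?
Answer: $12449$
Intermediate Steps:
$q{\left(x \right)} = 4 x^{2}$ ($q{\left(x \right)} = x^{2} \cdot 4 = 4 x^{2}$)
$59 \left(q{\left(-4 \right)} + 147\right) = 59 \left(4 \left(-4\right)^{2} + 147\right) = 59 \left(4 \cdot 16 + 147\right) = 59 \left(64 + 147\right) = 59 \cdot 211 = 12449$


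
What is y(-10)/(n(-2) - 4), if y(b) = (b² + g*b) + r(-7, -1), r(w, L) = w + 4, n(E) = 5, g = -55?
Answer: 647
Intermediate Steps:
r(w, L) = 4 + w
y(b) = -3 + b² - 55*b (y(b) = (b² - 55*b) + (4 - 7) = (b² - 55*b) - 3 = -3 + b² - 55*b)
y(-10)/(n(-2) - 4) = (-3 + (-10)² - 55*(-10))/(5 - 4) = (-3 + 100 + 550)/1 = 647*1 = 647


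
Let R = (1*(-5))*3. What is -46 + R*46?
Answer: -736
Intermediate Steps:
R = -15 (R = -5*3 = -15)
-46 + R*46 = -46 - 15*46 = -46 - 690 = -736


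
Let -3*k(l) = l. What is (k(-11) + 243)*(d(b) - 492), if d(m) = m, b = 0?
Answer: -121360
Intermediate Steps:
k(l) = -l/3
(k(-11) + 243)*(d(b) - 492) = (-⅓*(-11) + 243)*(0 - 492) = (11/3 + 243)*(-492) = (740/3)*(-492) = -121360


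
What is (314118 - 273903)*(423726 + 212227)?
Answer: 25574849895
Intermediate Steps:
(314118 - 273903)*(423726 + 212227) = 40215*635953 = 25574849895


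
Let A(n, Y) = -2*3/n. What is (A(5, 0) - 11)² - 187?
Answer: -954/25 ≈ -38.160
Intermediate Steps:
A(n, Y) = -6/n (A(n, Y) = -2*3/n = -6/n)
(A(5, 0) - 11)² - 187 = (-6/5 - 11)² - 187 = (-61/5)² - 187 = 3721/25 - 187 = -954/25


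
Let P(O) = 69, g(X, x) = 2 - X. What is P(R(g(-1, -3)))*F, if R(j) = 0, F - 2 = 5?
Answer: 483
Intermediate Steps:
F = 7 (F = 2 + 5 = 7)
P(R(g(-1, -3)))*F = 69*7 = 483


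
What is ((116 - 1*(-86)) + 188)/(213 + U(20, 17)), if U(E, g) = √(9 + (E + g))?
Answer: 83070/45323 - 390*√46/45323 ≈ 1.7745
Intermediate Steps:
U(E, g) = √(9 + E + g)
((116 - 1*(-86)) + 188)/(213 + U(20, 17)) = ((116 - 1*(-86)) + 188)/(213 + √(9 + 20 + 17)) = ((116 + 86) + 188)/(213 + √46) = (202 + 188)/(213 + √46) = 390/(213 + √46)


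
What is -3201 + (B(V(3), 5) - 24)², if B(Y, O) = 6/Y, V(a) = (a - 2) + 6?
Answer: -130605/49 ≈ -2665.4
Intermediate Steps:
V(a) = 4 + a (V(a) = (-2 + a) + 6 = 4 + a)
-3201 + (B(V(3), 5) - 24)² = -3201 + (6/(4 + 3) - 24)² = -3201 + (6/7 - 24)² = -3201 + (-162/7)² = -3201 + 26244/49 = -130605/49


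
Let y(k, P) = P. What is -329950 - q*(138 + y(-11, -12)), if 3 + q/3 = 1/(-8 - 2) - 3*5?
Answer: -1615541/5 ≈ -3.2311e+5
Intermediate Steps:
q = -543/10 (q = -9 + 3*(1/(-8 - 2) - 3*5) = -9 + 3*(1/(-10) - 15) = -9 + 3*(-1/10 - 15) = -9 + 3*(-151/10) = -9 - 453/10 = -543/10 ≈ -54.300)
-329950 - q*(138 + y(-11, -12)) = -329950 - (-543)*(138 - 12)/10 = -329950 - (-543)*126/10 = -329950 - 1*(-34209/5) = -329950 + 34209/5 = -1615541/5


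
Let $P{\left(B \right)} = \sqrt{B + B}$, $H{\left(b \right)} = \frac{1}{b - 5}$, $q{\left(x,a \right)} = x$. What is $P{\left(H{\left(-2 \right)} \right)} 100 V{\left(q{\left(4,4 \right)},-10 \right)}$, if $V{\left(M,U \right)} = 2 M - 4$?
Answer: $\frac{400 i \sqrt{14}}{7} \approx 213.81 i$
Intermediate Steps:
$H{\left(b \right)} = \frac{1}{-5 + b}$
$P{\left(B \right)} = \sqrt{2} \sqrt{B}$ ($P{\left(B \right)} = \sqrt{2 B} = \sqrt{2} \sqrt{B}$)
$V{\left(M,U \right)} = -4 + 2 M$
$P{\left(H{\left(-2 \right)} \right)} 100 V{\left(q{\left(4,4 \right)},-10 \right)} = \sqrt{2} \sqrt{\frac{1}{-5 - 2}} \cdot 100 \left(-4 + 2 \cdot 4\right) = \sqrt{2} \sqrt{\frac{1}{-7}} \cdot 100 \left(-4 + 8\right) = \sqrt{2} \sqrt{- \frac{1}{7}} \cdot 100 \cdot 4 = \sqrt{2} \frac{i \sqrt{7}}{7} \cdot 100 \cdot 4 = \frac{i \sqrt{14}}{7} \cdot 100 \cdot 4 = \frac{100 i \sqrt{14}}{7} \cdot 4 = \frac{400 i \sqrt{14}}{7}$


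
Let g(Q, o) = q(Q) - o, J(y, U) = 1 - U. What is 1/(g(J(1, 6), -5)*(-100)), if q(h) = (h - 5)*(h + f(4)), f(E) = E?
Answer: -1/1500 ≈ -0.00066667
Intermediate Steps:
q(h) = (-5 + h)*(4 + h) (q(h) = (h - 5)*(h + 4) = (-5 + h)*(4 + h))
g(Q, o) = -20 + Q**2 - Q - o (g(Q, o) = (-20 + Q**2 - Q) - o = -20 + Q**2 - Q - o)
1/(g(J(1, 6), -5)*(-100)) = 1/((-20 + (1 - 1*6)**2 - (1 - 1*6) - 1*(-5))*(-100)) = 1/((-20 + (1 - 6)**2 - (1 - 6) + 5)*(-100)) = 1/((-20 + (-5)**2 - 1*(-5) + 5)*(-100)) = 1/((-20 + 25 + 5 + 5)*(-100)) = 1/(15*(-100)) = 1/(-1500) = -1/1500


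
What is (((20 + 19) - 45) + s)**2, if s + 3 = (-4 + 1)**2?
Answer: 0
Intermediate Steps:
s = 6 (s = -3 + (-4 + 1)**2 = -3 + (-3)**2 = -3 + 9 = 6)
(((20 + 19) - 45) + s)**2 = (((20 + 19) - 45) + 6)**2 = ((39 - 45) + 6)**2 = (-6 + 6)**2 = 0**2 = 0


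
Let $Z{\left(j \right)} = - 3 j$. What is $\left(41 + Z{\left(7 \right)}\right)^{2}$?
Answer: $400$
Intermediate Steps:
$\left(41 + Z{\left(7 \right)}\right)^{2} = \left(41 - 21\right)^{2} = 20^{2} = 400$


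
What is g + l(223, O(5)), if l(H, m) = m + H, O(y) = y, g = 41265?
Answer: 41493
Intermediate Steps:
l(H, m) = H + m
g + l(223, O(5)) = 41265 + (223 + 5) = 41265 + 228 = 41493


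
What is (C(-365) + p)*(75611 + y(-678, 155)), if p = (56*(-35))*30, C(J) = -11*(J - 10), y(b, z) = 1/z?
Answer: -128154985110/31 ≈ -4.1340e+9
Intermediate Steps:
C(J) = 110 - 11*J (C(J) = -11*(-10 + J) = 110 - 11*J)
p = -58800 (p = -1960*30 = -58800)
(C(-365) + p)*(75611 + y(-678, 155)) = ((110 - 11*(-365)) - 58800)*(75611 + 1/155) = ((110 + 4015) - 58800)*(75611 + 1/155) = (4125 - 58800)*(11719706/155) = -54675*11719706/155 = -128154985110/31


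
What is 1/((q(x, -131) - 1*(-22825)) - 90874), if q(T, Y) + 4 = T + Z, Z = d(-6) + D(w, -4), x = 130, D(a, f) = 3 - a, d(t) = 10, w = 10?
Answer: -1/67920 ≈ -1.4723e-5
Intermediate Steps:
Z = 3 (Z = 10 + (3 - 1*10) = 10 + (3 - 10) = 10 - 7 = 3)
q(T, Y) = -1 + T (q(T, Y) = -4 + (T + 3) = -4 + (3 + T) = -1 + T)
1/((q(x, -131) - 1*(-22825)) - 90874) = 1/(((-1 + 130) - 1*(-22825)) - 90874) = 1/((129 + 22825) - 90874) = 1/(22954 - 90874) = 1/(-67920) = -1/67920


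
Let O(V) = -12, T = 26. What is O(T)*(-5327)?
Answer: 63924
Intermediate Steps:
O(T)*(-5327) = -12*(-5327) = 63924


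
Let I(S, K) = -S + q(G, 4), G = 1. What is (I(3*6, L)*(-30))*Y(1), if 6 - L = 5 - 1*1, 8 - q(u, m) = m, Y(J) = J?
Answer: 420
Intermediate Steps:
q(u, m) = 8 - m
L = 2 (L = 6 - (5 - 1*1) = 6 - (5 - 1) = 6 - 1*4 = 6 - 4 = 2)
I(S, K) = 4 - S (I(S, K) = -S + (8 - 1*4) = -S + (8 - 4) = -S + 4 = 4 - S)
(I(3*6, L)*(-30))*Y(1) = ((4 - 3*6)*(-30))*1 = ((4 - 1*18)*(-30))*1 = ((4 - 18)*(-30))*1 = -14*(-30)*1 = 420*1 = 420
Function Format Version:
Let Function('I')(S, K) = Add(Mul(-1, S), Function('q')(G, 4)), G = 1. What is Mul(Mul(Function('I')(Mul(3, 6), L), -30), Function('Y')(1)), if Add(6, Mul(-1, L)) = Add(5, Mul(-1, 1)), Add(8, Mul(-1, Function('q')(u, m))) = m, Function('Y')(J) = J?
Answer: 420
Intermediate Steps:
Function('q')(u, m) = Add(8, Mul(-1, m))
L = 2 (L = Add(6, Mul(-1, Add(5, Mul(-1, 1)))) = Add(6, Mul(-1, Add(5, -1))) = Add(6, Mul(-1, 4)) = Add(6, -4) = 2)
Function('I')(S, K) = Add(4, Mul(-1, S)) (Function('I')(S, K) = Add(Mul(-1, S), Add(8, Mul(-1, 4))) = Add(Mul(-1, S), Add(8, -4)) = Add(Mul(-1, S), 4) = Add(4, Mul(-1, S)))
Mul(Mul(Function('I')(Mul(3, 6), L), -30), Function('Y')(1)) = Mul(Mul(Add(4, Mul(-1, Mul(3, 6))), -30), 1) = Mul(Mul(Add(4, Mul(-1, 18)), -30), 1) = Mul(Mul(Add(4, -18), -30), 1) = Mul(Mul(-14, -30), 1) = Mul(420, 1) = 420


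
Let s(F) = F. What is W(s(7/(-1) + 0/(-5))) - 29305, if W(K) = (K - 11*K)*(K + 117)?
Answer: -21605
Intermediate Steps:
W(K) = -10*K*(117 + K) (W(K) = (-10*K)*(117 + K) = -10*K*(117 + K))
W(s(7/(-1) + 0/(-5))) - 29305 = -10*(7/(-1) + 0/(-5))*(117 + (7/(-1) + 0/(-5))) - 29305 = -10*(7*(-1) + 0*(-⅕))*(117 + (7*(-1) + 0*(-⅕))) - 29305 = -10*(-7 + 0)*(117 + (-7 + 0)) - 29305 = -10*(-7)*(117 - 7) - 29305 = -10*(-7)*110 - 29305 = 7700 - 29305 = -21605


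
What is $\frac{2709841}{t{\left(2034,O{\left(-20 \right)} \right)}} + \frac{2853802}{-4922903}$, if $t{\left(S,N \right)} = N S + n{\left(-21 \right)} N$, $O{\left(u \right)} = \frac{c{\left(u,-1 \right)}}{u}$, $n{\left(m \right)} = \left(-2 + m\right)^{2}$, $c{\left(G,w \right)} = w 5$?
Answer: $\frac{53353823259166}{12617400389} \approx 4228.6$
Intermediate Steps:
$c{\left(G,w \right)} = 5 w$
$O{\left(u \right)} = - \frac{5}{u}$ ($O{\left(u \right)} = \frac{5 \left(-1\right)}{u} = - \frac{5}{u}$)
$t{\left(S,N \right)} = 529 N + N S$ ($t{\left(S,N \right)} = N S + \left(-2 - 21\right)^{2} N = N S + \left(-23\right)^{2} N = N S + 529 N = 529 N + N S$)
$\frac{2709841}{t{\left(2034,O{\left(-20 \right)} \right)}} + \frac{2853802}{-4922903} = \frac{2709841}{- \frac{5}{-20} \left(529 + 2034\right)} + \frac{2853802}{-4922903} = \frac{2709841}{\left(-5\right) \left(- \frac{1}{20}\right) 2563} + 2853802 \left(- \frac{1}{4922903}\right) = \frac{2709841}{\frac{1}{4} \cdot 2563} - \frac{2853802}{4922903} = \frac{2709841}{\frac{2563}{4}} - \frac{2853802}{4922903} = 2709841 \cdot \frac{4}{2563} - \frac{2853802}{4922903} = \frac{10839364}{2563} - \frac{2853802}{4922903} = \frac{53353823259166}{12617400389}$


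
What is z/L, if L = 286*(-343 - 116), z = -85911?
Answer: 28637/43758 ≈ 0.65444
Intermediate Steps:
L = -131274 (L = 286*(-459) = -131274)
z/L = -85911/(-131274) = -85911*(-1/131274) = 28637/43758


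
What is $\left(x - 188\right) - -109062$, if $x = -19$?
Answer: $108855$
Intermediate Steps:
$\left(x - 188\right) - -109062 = \left(-19 - 188\right) - -109062 = \left(-19 - 188\right) + 109062 = -207 + 109062 = 108855$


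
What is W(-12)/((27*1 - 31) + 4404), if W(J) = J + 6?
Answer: -3/2200 ≈ -0.0013636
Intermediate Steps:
W(J) = 6 + J
W(-12)/((27*1 - 31) + 4404) = (6 - 12)/((27*1 - 31) + 4404) = -6/((27 - 31) + 4404) = -6/(-4 + 4404) = -6/4400 = (1/4400)*(-6) = -3/2200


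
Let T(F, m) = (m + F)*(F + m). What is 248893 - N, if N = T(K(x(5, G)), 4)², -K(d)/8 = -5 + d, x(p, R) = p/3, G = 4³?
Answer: -51478963/81 ≈ -6.3554e+5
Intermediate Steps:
G = 64
x(p, R) = p/3 (x(p, R) = p*(⅓) = p/3)
K(d) = 40 - 8*d (K(d) = -8*(-5 + d) = 40 - 8*d)
T(F, m) = (F + m)² (T(F, m) = (F + m)*(F + m) = (F + m)²)
N = 71639296/81 (N = (((40 - 8*5/3) + 4)²)² = (((40 - 40/3) + 4)²)² = ((80/3 + 4)²)² = ((92/3)²)² = (8464/9)² = 71639296/81 ≈ 8.8444e+5)
248893 - N = 248893 - 1*71639296/81 = 248893 - 71639296/81 = -51478963/81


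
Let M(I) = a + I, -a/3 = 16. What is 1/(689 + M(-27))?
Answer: 1/614 ≈ 0.0016287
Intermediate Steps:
a = -48 (a = -3*16 = -48)
M(I) = -48 + I
1/(689 + M(-27)) = 1/(689 + (-48 - 27)) = 1/(689 - 75) = 1/614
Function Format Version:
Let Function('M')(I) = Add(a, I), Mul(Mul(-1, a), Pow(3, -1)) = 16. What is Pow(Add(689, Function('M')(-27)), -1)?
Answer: Rational(1, 614) ≈ 0.0016287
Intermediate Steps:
a = -48 (a = Mul(-3, 16) = -48)
Function('M')(I) = Add(-48, I)
Pow(Add(689, Function('M')(-27)), -1) = Pow(Add(689, Add(-48, -27)), -1) = Pow(Add(689, -75), -1) = Pow(614, -1) = Rational(1, 614)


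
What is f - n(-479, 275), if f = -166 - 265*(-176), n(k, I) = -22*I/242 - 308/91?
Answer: 604531/13 ≈ 46502.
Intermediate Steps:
n(k, I) = -44/13 - I/11 (n(k, I) = -22*I*(1/242) - 308*1/91 = -I/11 - 44/13 = -44/13 - I/11)
f = 46474 (f = -166 + 46640 = 46474)
f - n(-479, 275) = 46474 - (-44/13 - 1/11*275) = 46474 - (-44/13 - 25) = 46474 - 1*(-369/13) = 46474 + 369/13 = 604531/13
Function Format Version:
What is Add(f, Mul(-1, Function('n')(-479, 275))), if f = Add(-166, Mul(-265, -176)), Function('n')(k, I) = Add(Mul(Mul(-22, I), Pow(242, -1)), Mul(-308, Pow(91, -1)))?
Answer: Rational(604531, 13) ≈ 46502.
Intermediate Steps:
Function('n')(k, I) = Add(Rational(-44, 13), Mul(Rational(-1, 11), I)) (Function('n')(k, I) = Add(Mul(Mul(-22, I), Rational(1, 242)), Mul(-308, Rational(1, 91))) = Add(Mul(Rational(-1, 11), I), Rational(-44, 13)) = Add(Rational(-44, 13), Mul(Rational(-1, 11), I)))
f = 46474 (f = Add(-166, 46640) = 46474)
Add(f, Mul(-1, Function('n')(-479, 275))) = Add(46474, Mul(-1, Add(Rational(-44, 13), Mul(Rational(-1, 11), 275)))) = Add(46474, Mul(-1, Add(Rational(-44, 13), -25))) = Add(46474, Mul(-1, Rational(-369, 13))) = Add(46474, Rational(369, 13)) = Rational(604531, 13)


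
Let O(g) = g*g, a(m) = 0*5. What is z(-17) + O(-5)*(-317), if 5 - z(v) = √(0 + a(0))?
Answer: -7920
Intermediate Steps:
a(m) = 0
O(g) = g²
z(v) = 5 (z(v) = 5 - √(0 + 0) = 5 - √0 = 5 - 1*0 = 5 + 0 = 5)
z(-17) + O(-5)*(-317) = 5 + (-5)²*(-317) = 5 + 25*(-317) = 5 - 7925 = -7920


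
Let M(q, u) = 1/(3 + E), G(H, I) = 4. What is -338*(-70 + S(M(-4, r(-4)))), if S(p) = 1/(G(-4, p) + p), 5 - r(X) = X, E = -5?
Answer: 164944/7 ≈ 23563.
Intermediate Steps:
r(X) = 5 - X
M(q, u) = -1/2 (M(q, u) = 1/(3 - 5) = 1/(-2) = -1/2)
S(p) = 1/(4 + p)
-338*(-70 + S(M(-4, r(-4)))) = -338*(-70 + 1/(4 - 1/2)) = -338*(-70 + 1/(7/2)) = -338*(-70 + 2/7) = -338*(-488/7) = 164944/7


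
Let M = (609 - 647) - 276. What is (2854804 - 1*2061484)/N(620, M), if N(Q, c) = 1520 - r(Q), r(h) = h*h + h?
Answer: -39666/19175 ≈ -2.0686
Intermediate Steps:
r(h) = h + h² (r(h) = h² + h = h + h²)
M = -314 (M = -38 - 276 = -314)
N(Q, c) = 1520 - Q*(1 + Q)
(2854804 - 1*2061484)/N(620, M) = (2854804 - 1*2061484)/(1520 - 1*620*(1 + 620)) = (2854804 - 2061484)/(1520 - 1*620*621) = 793320/(1520 - 385020) = 793320/(-383500) = 793320*(-1/383500) = -39666/19175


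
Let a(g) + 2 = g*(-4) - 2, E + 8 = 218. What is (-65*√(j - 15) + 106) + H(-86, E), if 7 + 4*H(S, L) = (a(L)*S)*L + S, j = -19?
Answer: 15242971/4 - 65*I*√34 ≈ 3.8107e+6 - 379.01*I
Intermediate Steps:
E = 210 (E = -8 + 218 = 210)
a(g) = -4 - 4*g (a(g) = -2 + (g*(-4) - 2) = -2 + (-4*g - 2) = -2 + (-2 - 4*g) = -4 - 4*g)
H(S, L) = -7/4 + S/4 + L*S*(-4 - 4*L)/4 (H(S, L) = -7/4 + (((-4 - 4*L)*S)*L + S)/4 = -7/4 + ((S*(-4 - 4*L))*L + S)/4 = -7/4 + (L*S*(-4 - 4*L) + S)/4 = -7/4 + (S + L*S*(-4 - 4*L))/4 = -7/4 + (S/4 + L*S*(-4 - 4*L)/4) = -7/4 + S/4 + L*S*(-4 - 4*L)/4)
(-65*√(j - 15) + 106) + H(-86, E) = (-65*√(-19 - 15) + 106) + (-7/4 + (¼)*(-86) - 1*210*(-86)*(1 + 210)) = (-65*I*√34 + 106) + (-7/4 - 43/2 - 1*210*(-86)*211) = (-65*I*√34 + 106) + (-7/4 - 43/2 + 3810660) = (-65*I*√34 + 106) + 15242547/4 = (106 - 65*I*√34) + 15242547/4 = 15242971/4 - 65*I*√34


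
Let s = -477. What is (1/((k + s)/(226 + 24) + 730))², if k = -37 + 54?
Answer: 625/331385616 ≈ 1.8860e-6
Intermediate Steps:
k = 17
(1/((k + s)/(226 + 24) + 730))² = (1/((17 - 477)/(226 + 24) + 730))² = (1/(-460/250 + 730))² = (1/(-460*1/250 + 730))² = (1/(-46/25 + 730))² = (1/(18204/25))² = (25/18204)² = 625/331385616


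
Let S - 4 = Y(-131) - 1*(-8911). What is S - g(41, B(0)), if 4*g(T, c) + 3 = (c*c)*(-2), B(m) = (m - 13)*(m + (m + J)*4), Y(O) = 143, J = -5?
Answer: 171435/4 ≈ 42859.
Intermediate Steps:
B(m) = (-20 + 5*m)*(-13 + m) (B(m) = (m - 13)*(m + (m - 5)*4) = (-13 + m)*(m + (-5 + m)*4) = (-13 + m)*(m + (-20 + 4*m)) = (-13 + m)*(-20 + 5*m) = (-20 + 5*m)*(-13 + m))
g(T, c) = -3/4 - c**2/2 (g(T, c) = -3/4 + ((c*c)*(-2))/4 = -3/4 + (c**2*(-2))/4 = -3/4 + (-2*c**2)/4 = -3/4 - c**2/2)
S = 9058 (S = 4 + (143 - 1*(-8911)) = 4 + (143 + 8911) = 4 + 9054 = 9058)
S - g(41, B(0)) = 9058 - (-3/4 - (260 - 85*0 + 5*0**2)**2/2) = 9058 - (-3/4 - (260 + 0 + 5*0)**2/2) = 9058 - (-3/4 - (260 + 0 + 0)**2/2) = 9058 - (-3/4 - 1/2*260**2) = 9058 - (-3/4 - 1/2*67600) = 9058 - (-3/4 - 33800) = 9058 - 1*(-135203/4) = 9058 + 135203/4 = 171435/4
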